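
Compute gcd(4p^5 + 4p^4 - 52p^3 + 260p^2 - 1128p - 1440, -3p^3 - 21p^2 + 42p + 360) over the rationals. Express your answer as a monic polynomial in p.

p^2 + 2p - 24

Repeated division with remainder:
  4p^5 + 4p^4 - 52p^3 + 260p^2 - 1128p - 1440 = (-(4/3)p^2 + 8p - 172/3)(-3p^3 - 21p^2 + 42p + 360) + (-800p^2 - 1600p + 19200)
  -3p^3 - 21p^2 + 42p + 360 = ((3/800)p + 3/160)(-800p^2 - 1600p + 19200) + (0)
Last nonzero remainder: -800p^2 - 1600p + 19200. Dividing through by -800 gives the monic gcd p^2 + 2p - 24.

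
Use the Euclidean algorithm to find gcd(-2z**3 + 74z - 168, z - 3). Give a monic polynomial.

z - 3

Apply the Euclidean algorithm:
  -2z**3 + 74z - 168 = (-2z**2 - 6z + 56)(z - 3) + (0)
The last nonzero remainder z - 3 is already monic.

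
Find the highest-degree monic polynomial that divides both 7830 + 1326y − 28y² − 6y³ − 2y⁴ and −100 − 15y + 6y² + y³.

5 + y

Apply the Euclidean algorithm:
  −2y⁴ − 6y³ − 28y² + 1326y + 7830 = (−2y + 6)(y³ + 6y² − 15y − 100) + (−94y² + 1216y + 8430)
  y³ + 6y² − 15y − 100 = (−(1/94)y − 445/2209)(−94y² + 1216y + 8430) + ((706090/2209)y + 3530450/2209)
  −94y² + 1216y + 8430 = (−(103823/353045)y + 1862187/353045)((706090/2209)y + 3530450/2209) + (0)
Last nonzero remainder: (706090/2209)y + 3530450/2209. Dividing through by 706090/2209 gives the monic gcd y + 5.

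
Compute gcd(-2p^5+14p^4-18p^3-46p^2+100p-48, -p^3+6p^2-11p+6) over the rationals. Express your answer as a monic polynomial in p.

Apply the Euclidean algorithm:
  -2p^5+14p^4-18p^3-46p^2+100p-48 = (2p^2-2p-16)(-p^3+6p^2-11p+6) + (16p^2-64p+48)
  -p^3+6p^2-11p+6 = (-(1/16)p+1/8)(16p^2-64p+48) + (0)
Last nonzero remainder: 16p^2-64p+48. Dividing through by 16 gives the monic gcd p^2-4p+3.

p^2-4p+3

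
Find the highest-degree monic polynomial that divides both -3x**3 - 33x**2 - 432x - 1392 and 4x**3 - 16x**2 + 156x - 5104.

By polynomial division,
  -3x**3 - 33x**2 - 432x - 1392 = (-3/4)(4x**3 - 16x**2 + 156x - 5104) + (-45x**2 - 315x - 5220)
  4x**3 - 16x**2 + 156x - 5104 = (-(4/45)x + 44/45)(-45x**2 - 315x - 5220) + (0)
Last nonzero remainder: -45x**2 - 315x - 5220. Dividing through by -45 gives the monic gcd x**2 + 7x + 116.

x**2 + 7x + 116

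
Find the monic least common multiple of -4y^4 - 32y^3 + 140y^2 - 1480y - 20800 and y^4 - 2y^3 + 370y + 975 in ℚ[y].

Euclidean algorithm in ℚ[y]:
  -4y^4 - 32y^3 + 140y^2 - 1480y - 20800 = (-4)(y^4 - 2y^3 + 370y + 975) + (-40y^3 + 140y^2 - 16900)
  y^4 - 2y^3 + 370y + 975 = (-(1/40)y - 3/80)(-40y^3 + 140y^2 - 16900) + ((21/4)y^2 - (105/2)y + 1365/4)
  -40y^3 + 140y^2 - 16900 = (-(160/21)y - 1040/21)((21/4)y^2 - (105/2)y + 1365/4) + (0)
Last nonzero remainder: (21/4)y^2 - (105/2)y + 1365/4. Dividing through by 21/4 gives the monic gcd y^2 - 10y + 65.
Then lcm(f, g) = f·g / gcd(f, g); expanding and making the result monic gives the answer.

y^6 + 16y^5 + 44y^4 + 210y^3 + 7635y^2 + 47150y + 78000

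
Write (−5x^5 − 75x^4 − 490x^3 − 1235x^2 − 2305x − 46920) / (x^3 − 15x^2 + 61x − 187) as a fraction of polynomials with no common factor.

(−5x^3 − 95x^2 − 785x − 2760)/(x − 11)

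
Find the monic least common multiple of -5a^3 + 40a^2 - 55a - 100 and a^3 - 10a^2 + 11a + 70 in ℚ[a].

By polynomial division,
  -5a^3 + 40a^2 - 55a - 100 = (-5)(a^3 - 10a^2 + 11a + 70) + (-10a^2 + 250)
  a^3 - 10a^2 + 11a + 70 = (-(1/10)a + 1)(-10a^2 + 250) + (36a - 180)
  -10a^2 + 250 = (-(5/18)a - 25/18)(36a - 180) + (0)
Last nonzero remainder: 36a - 180. Dividing through by 36 gives the monic gcd a - 5.
Then lcm(f, g) = f·g / gcd(f, g); expanding and making the result monic gives the answer.

a^5 - 13a^4 + 37a^3 + 77a^2 - 254a - 280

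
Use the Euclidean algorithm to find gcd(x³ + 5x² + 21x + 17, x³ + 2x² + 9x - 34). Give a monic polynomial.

x² + 4x + 17

By polynomial division,
  x³ + 5x² + 21x + 17 = (x³ + 2x² + 9x - 34) + (3x² + 12x + 51)
  x³ + 2x² + 9x - 34 = ((1/3)x - 2/3)(3x² + 12x + 51) + (0)
Last nonzero remainder: 3x² + 12x + 51. Dividing through by 3 gives the monic gcd x² + 4x + 17.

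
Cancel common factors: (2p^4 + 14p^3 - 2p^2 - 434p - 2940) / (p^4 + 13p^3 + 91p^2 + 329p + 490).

(2p^2 + 2p - 84)/(p^2 + 7p + 14)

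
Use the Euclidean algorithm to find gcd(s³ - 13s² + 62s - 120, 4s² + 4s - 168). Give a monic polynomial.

Euclidean algorithm in ℚ[s]:
  s³ - 13s² + 62s - 120 = ((1/4)s - 7/2)(4s² + 4s - 168) + (118s - 708)
  4s² + 4s - 168 = ((2/59)s + 14/59)(118s - 708) + (0)
Last nonzero remainder: 118s - 708. Dividing through by 118 gives the monic gcd s - 6.

s - 6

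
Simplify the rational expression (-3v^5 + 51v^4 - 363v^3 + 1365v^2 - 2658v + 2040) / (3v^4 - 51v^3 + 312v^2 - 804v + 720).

Euclidean algorithm in ℚ[v]:
  -3v^5 + 51v^4 - 363v^3 + 1365v^2 - 2658v + 2040 = (-v)(3v^4 - 51v^3 + 312v^2 - 804v + 720) + (-51v^3 + 561v^2 - 1938v + 2040)
  3v^4 - 51v^3 + 312v^2 - 804v + 720 = (-(1/17)v + 6/17)(-51v^3 + 561v^2 - 1938v + 2040) + (0)
Last nonzero remainder: -51v^3 + 561v^2 - 1938v + 2040. Dividing through by -51 gives the monic gcd v^3 - 11v^2 + 38v - 40.
Cancel v^3 - 11v^2 + 38v - 40 from numerator and denominator to get the reduced form.

(-v^2 + 6v - 17)/(v - 6)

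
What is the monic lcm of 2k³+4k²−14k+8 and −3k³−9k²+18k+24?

k⁵+k⁴−11k³+7k²+10k−8

By polynomial division,
  2k³+4k²−14k+8 = (−2/3)(−3k³−9k²+18k+24) + (−2k²−2k+24)
  −3k³−9k²+18k+24 = ((3/2)k+3)(−2k²−2k+24) + (−12k−48)
  −2k²−2k+24 = ((1/6)k−1/2)(−12k−48) + (0)
Last nonzero remainder: −12k−48. Dividing through by −12 gives the monic gcd k+4.
Then lcm(f, g) = f·g / gcd(f, g); expanding and making the result monic gives the answer.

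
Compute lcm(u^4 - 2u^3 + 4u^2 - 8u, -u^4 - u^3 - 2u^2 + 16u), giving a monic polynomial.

Euclidean algorithm in ℚ[u]:
  u^4 - 2u^3 + 4u^2 - 8u = (-1)(-u^4 - u^3 - 2u^2 + 16u) + (-3u^3 + 2u^2 + 8u)
  -u^4 - u^3 - 2u^2 + 16u = ((1/3)u + 5/9)(-3u^3 + 2u^2 + 8u) + (-(52/9)u^2 + (104/9)u)
  -3u^3 + 2u^2 + 8u = ((27/52)u + 9/13)(-(52/9)u^2 + (104/9)u) + (0)
Last nonzero remainder: -(52/9)u^2 + (104/9)u. Dividing through by -52/9 gives the monic gcd u^2 - 2u.
Then lcm(f, g) = f·g / gcd(f, g); expanding and making the result monic gives the answer.

u^6 + u^5 + 6u^4 - 12u^3 + 8u^2 - 64u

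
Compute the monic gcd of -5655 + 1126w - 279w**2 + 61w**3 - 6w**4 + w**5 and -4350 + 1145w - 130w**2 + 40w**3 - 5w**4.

-145 + 14w - 2w**2 + w**3

Repeated division with remainder:
  w**5 - 6w**4 + 61w**3 - 279w**2 + 1126w - 5655 = (-(1/5)w - 2/5)(-5w**4 + 40w**3 - 130w**2 + 1145w - 4350) + (51w**3 - 102w**2 + 714w - 7395)
  -5w**4 + 40w**3 - 130w**2 + 1145w - 4350 = (-(5/51)w + 10/17)(51w**3 - 102w**2 + 714w - 7395) + (0)
Last nonzero remainder: 51w**3 - 102w**2 + 714w - 7395. Dividing through by 51 gives the monic gcd w**3 - 2w**2 + 14w - 145.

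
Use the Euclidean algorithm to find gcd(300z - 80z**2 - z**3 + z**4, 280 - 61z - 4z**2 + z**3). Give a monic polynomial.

-5 + z

By polynomial division,
  z**4 - z**3 - 80z**2 + 300z = (z + 3)(z**3 - 4z**2 - 61z + 280) + (-7z**2 + 203z - 840)
  z**3 - 4z**2 - 61z + 280 = (-(1/7)z - 25/7)(-7z**2 + 203z - 840) + (544z - 2720)
  -7z**2 + 203z - 840 = (-(7/544)z + 21/68)(544z - 2720) + (0)
Last nonzero remainder: 544z - 2720. Dividing through by 544 gives the monic gcd z - 5.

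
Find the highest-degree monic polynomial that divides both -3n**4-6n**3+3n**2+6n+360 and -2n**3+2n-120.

n+4

Apply the Euclidean algorithm:
  -3n**4-6n**3+3n**2+6n+360 = ((3/2)n+3)(-2n**3+2n-120) + (180n+720)
  -2n**3+2n-120 = (-(1/90)n**2+(2/45)n-1/6)(180n+720) + (0)
Last nonzero remainder: 180n+720. Dividing through by 180 gives the monic gcd n+4.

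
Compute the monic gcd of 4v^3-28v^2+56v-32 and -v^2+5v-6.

Repeated division with remainder:
  4v^3-28v^2+56v-32 = (-4v+8)(-v^2+5v-6) + (-8v+16)
  -v^2+5v-6 = ((1/8)v-3/8)(-8v+16) + (0)
Last nonzero remainder: -8v+16. Dividing through by -8 gives the monic gcd v-2.

v-2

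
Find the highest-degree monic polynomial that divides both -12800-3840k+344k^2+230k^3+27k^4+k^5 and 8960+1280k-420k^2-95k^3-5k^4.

-256+12k^2+k^3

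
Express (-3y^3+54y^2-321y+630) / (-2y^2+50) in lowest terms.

Euclidean algorithm in ℚ[y]:
  -3y^3+54y^2-321y+630 = ((3/2)y-27)(-2y^2+50) + (-396y+1980)
  -2y^2+50 = ((1/198)y+5/198)(-396y+1980) + (0)
Last nonzero remainder: -396y+1980. Dividing through by -396 gives the monic gcd y-5.
Cancel y-5 from numerator and denominator to get the reduced form.

(3y^2-39y+126)/(2y+10)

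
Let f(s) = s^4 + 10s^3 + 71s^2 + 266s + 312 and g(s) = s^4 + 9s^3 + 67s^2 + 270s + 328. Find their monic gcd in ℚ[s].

s^2 + 6s + 8

Apply the Euclidean algorithm:
  s^4 + 10s^3 + 71s^2 + 266s + 312 = (s^4 + 9s^3 + 67s^2 + 270s + 328) + (s^3 + 4s^2 - 4s - 16)
  s^4 + 9s^3 + 67s^2 + 270s + 328 = (s + 5)(s^3 + 4s^2 - 4s - 16) + (51s^2 + 306s + 408)
  s^3 + 4s^2 - 4s - 16 = ((1/51)s - 2/51)(51s^2 + 306s + 408) + (0)
Last nonzero remainder: 51s^2 + 306s + 408. Dividing through by 51 gives the monic gcd s^2 + 6s + 8.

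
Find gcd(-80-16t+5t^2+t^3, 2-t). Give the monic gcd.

1

Apply the Euclidean algorithm:
  t^3+5t^2-16t-80 = (-t^2-7t+2)(-t+2) + (-84)
  -t+2 = ((1/84)t-1/42)(-84) + (0)
The last nonzero remainder is the constant -84, so the polynomials are coprime and gcd = 1.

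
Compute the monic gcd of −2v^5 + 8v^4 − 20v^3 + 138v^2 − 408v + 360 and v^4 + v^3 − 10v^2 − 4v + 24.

v^2 − 4v + 4

Euclidean algorithm in ℚ[v]:
  −2v^5 + 8v^4 − 20v^3 + 138v^2 − 408v + 360 = (−2v + 10)(v^4 + v^3 − 10v^2 − 4v + 24) + (−50v^3 + 230v^2 − 320v + 120)
  v^4 + v^3 − 10v^2 − 4v + 24 = (−(1/50)v − 14/125)(−50v^3 + 230v^2 − 320v + 120) + ((234/25)v^2 − (936/25)v + 936/25)
  −50v^3 + 230v^2 − 320v + 120 = (−(625/117)v + 125/39)((234/25)v^2 − (936/25)v + 936/25) + (0)
Last nonzero remainder: (234/25)v^2 − (936/25)v + 936/25. Dividing through by 234/25 gives the monic gcd v^2 − 4v + 4.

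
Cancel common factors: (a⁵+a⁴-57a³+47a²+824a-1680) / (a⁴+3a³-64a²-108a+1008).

(a³-2a²-23a+60)/(a²-36)

By polynomial division,
  a⁵+a⁴-57a³+47a²+824a-1680 = (a-2)(a⁴+3a³-64a²-108a+1008) + (13a³+27a²-400a+336)
  a⁴+3a³-64a²-108a+1008 = ((1/13)a+12/169)(13a³+27a²-400a+336) + (-(5940/169)a²-(17820/169)a+166320/169)
  13a³+27a²-400a+336 = (-(2197/5940)a+169/495)(-(5940/169)a²-(17820/169)a+166320/169) + (0)
Last nonzero remainder: -(5940/169)a²-(17820/169)a+166320/169. Dividing through by -5940/169 gives the monic gcd a²+3a-28.
Cancel a²+3a-28 from numerator and denominator to get the reduced form.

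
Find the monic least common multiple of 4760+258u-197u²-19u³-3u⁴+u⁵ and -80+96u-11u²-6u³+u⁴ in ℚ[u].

19040-22768u+2682u²+1167u³-114u⁴-8u⁶+u⁷

By polynomial division,
  u⁵-3u⁴-19u³-197u²+258u+4760 = (u+3)(u⁴-6u³-11u²+96u-80) + (10u³-260u²+50u+5000)
  u⁴-6u³-11u²+96u-80 = ((1/10)u+2)(10u³-260u²+50u+5000) + (504u²-504u-10080)
  10u³-260u²+50u+5000 = ((5/252)u-125/252)(504u²-504u-10080) + (0)
Last nonzero remainder: 504u²-504u-10080. Dividing through by 504 gives the monic gcd u²-u-20.
Then lcm(f, g) = f·g / gcd(f, g); expanding and making the result monic gives the answer.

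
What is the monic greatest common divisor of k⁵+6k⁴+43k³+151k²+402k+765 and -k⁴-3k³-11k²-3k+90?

Euclidean algorithm in ℚ[k]:
  k⁵+6k⁴+43k³+151k²+402k+765 = (-k-3)(-k⁴-3k³-11k²-3k+90) + (23k³+115k²+483k+1035)
  -k⁴-3k³-11k²-3k+90 = (-(1/23)k+2/23)(23k³+115k²+483k+1035) + (0)
Last nonzero remainder: 23k³+115k²+483k+1035. Dividing through by 23 gives the monic gcd k³+5k²+21k+45.

k³+5k²+21k+45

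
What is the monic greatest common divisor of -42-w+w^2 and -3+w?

1

Repeated division with remainder:
  w^2-w-42 = (w+2)(w-3) + (-36)
  w-3 = (-(1/36)w+1/12)(-36) + (0)
The last nonzero remainder is the constant -36, so the polynomials are coprime and gcd = 1.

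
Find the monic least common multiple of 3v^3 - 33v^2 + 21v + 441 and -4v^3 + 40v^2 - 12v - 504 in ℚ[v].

Repeated division with remainder:
  3v^3 - 33v^2 + 21v + 441 = (-3/4)(-4v^3 + 40v^2 - 12v - 504) + (-3v^2 + 12v + 63)
  -4v^3 + 40v^2 - 12v - 504 = ((4/3)v - 8)(-3v^2 + 12v + 63) + (0)
Last nonzero remainder: -3v^2 + 12v + 63. Dividing through by -3 gives the monic gcd v^2 - 4v - 21.
Then lcm(f, g) = f·g / gcd(f, g); expanding and making the result monic gives the answer.

v^4 - 17v^3 + 73v^2 + 105v - 882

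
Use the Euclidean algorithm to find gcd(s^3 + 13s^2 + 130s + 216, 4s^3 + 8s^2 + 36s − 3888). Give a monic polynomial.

s^2 + 11s + 108

Apply the Euclidean algorithm:
  s^3 + 13s^2 + 130s + 216 = (1/4)(4s^3 + 8s^2 + 36s − 3888) + (11s^2 + 121s + 1188)
  4s^3 + 8s^2 + 36s − 3888 = ((4/11)s − 36/11)(11s^2 + 121s + 1188) + (0)
Last nonzero remainder: 11s^2 + 121s + 1188. Dividing through by 11 gives the monic gcd s^2 + 11s + 108.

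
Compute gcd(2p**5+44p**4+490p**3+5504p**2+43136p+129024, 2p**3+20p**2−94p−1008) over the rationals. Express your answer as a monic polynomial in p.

p**2+17p+72

Euclidean algorithm in ℚ[p]:
  2p**5+44p**4+490p**3+5504p**2+43136p+129024 = (p**2+12p+172)(2p**3+20p**2−94p−1008) + (4200p**2+71400p+302400)
  2p**3+20p**2−94p−1008 = ((1/2100)p−1/300)(4200p**2+71400p+302400) + (0)
Last nonzero remainder: 4200p**2+71400p+302400. Dividing through by 4200 gives the monic gcd p**2+17p+72.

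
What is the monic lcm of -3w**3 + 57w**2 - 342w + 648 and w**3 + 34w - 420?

w**5 - 13w**4 + 70w**3 - 862w**2 + 6684w - 15120

By polynomial division,
  -3w**3 + 57w**2 - 342w + 648 = (-3)(w**3 + 34w - 420) + (57w**2 - 240w - 612)
  w**3 + 34w - 420 = ((1/57)w + 80/1083)(57w**2 - 240w - 612) + ((22550/361)w - 135300/361)
  57w**2 - 240w - 612 = ((20577/22550)w + 18411/11275)((22550/361)w - 135300/361) + (0)
Last nonzero remainder: (22550/361)w - 135300/361. Dividing through by 22550/361 gives the monic gcd w - 6.
Then lcm(f, g) = f·g / gcd(f, g); expanding and making the result monic gives the answer.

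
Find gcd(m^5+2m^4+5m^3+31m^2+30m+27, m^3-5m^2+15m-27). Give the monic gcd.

Euclidean algorithm in ℚ[m]:
  m^5+2m^4+5m^3+31m^2+30m+27 = (m^2+7m+25)(m^3-5m^2+15m-27) + (78m^2-156m+702)
  m^3-5m^2+15m-27 = ((1/78)m-1/26)(78m^2-156m+702) + (0)
Last nonzero remainder: 78m^2-156m+702. Dividing through by 78 gives the monic gcd m^2-2m+9.

m^2-2m+9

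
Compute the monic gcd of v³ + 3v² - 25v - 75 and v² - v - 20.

v - 5

Apply the Euclidean algorithm:
  v³ + 3v² - 25v - 75 = (v + 4)(v² - v - 20) + (-v + 5)
  v² - v - 20 = (-v - 4)(-v + 5) + (0)
Last nonzero remainder: -v + 5. Dividing through by -1 gives the monic gcd v - 5.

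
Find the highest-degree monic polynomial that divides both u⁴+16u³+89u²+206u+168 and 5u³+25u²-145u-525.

u²+10u+21

Apply the Euclidean algorithm:
  u⁴+16u³+89u²+206u+168 = ((1/5)u+11/5)(5u³+25u²-145u-525) + (63u²+630u+1323)
  5u³+25u²-145u-525 = ((5/63)u-25/63)(63u²+630u+1323) + (0)
Last nonzero remainder: 63u²+630u+1323. Dividing through by 63 gives the monic gcd u²+10u+21.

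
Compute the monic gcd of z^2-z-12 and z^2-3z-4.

Apply the Euclidean algorithm:
  z^2-z-12 = (z^2-3z-4) + (2z-8)
  z^2-3z-4 = ((1/2)z+1/2)(2z-8) + (0)
Last nonzero remainder: 2z-8. Dividing through by 2 gives the monic gcd z-4.

z-4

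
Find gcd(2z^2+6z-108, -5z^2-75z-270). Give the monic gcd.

By polynomial division,
  2z^2+6z-108 = (-2/5)(-5z^2-75z-270) + (-24z-216)
  -5z^2-75z-270 = ((5/24)z+5/4)(-24z-216) + (0)
Last nonzero remainder: -24z-216. Dividing through by -24 gives the monic gcd z+9.

z+9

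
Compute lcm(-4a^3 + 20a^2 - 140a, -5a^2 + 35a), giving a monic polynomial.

Apply the Euclidean algorithm:
  -4a^3 + 20a^2 - 140a = ((4/5)a + 8/5)(-5a^2 + 35a) + (-196a)
  -5a^2 + 35a = ((5/196)a - 5/28)(-196a) + (0)
Last nonzero remainder: -196a. Dividing through by -196 gives the monic gcd a.
Then lcm(f, g) = f·g / gcd(f, g); expanding and making the result monic gives the answer.

a^4 - 12a^3 + 70a^2 - 245a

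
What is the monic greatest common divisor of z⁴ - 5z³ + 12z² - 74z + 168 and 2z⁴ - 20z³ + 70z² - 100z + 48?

Apply the Euclidean algorithm:
  z⁴ - 5z³ + 12z² - 74z + 168 = (1/2)(2z⁴ - 20z³ + 70z² - 100z + 48) + (5z³ - 23z² - 24z + 144)
  2z⁴ - 20z³ + 70z² - 100z + 48 = ((2/5)z - 54/25)(5z³ - 23z² - 24z + 144) + ((748/25)z² - (5236/25)z + 8976/25)
  5z³ - 23z² - 24z + 144 = ((125/748)z + 75/187)((748/25)z² - (5236/25)z + 8976/25) + (0)
Last nonzero remainder: (748/25)z² - (5236/25)z + 8976/25. Dividing through by 748/25 gives the monic gcd z² - 7z + 12.

z² - 7z + 12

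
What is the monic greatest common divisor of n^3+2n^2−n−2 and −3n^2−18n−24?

n+2

By polynomial division,
  n^3+2n^2−n−2 = (−(1/3)n+4/3)(−3n^2−18n−24) + (15n+30)
  −3n^2−18n−24 = (−(1/5)n−4/5)(15n+30) + (0)
Last nonzero remainder: 15n+30. Dividing through by 15 gives the monic gcd n+2.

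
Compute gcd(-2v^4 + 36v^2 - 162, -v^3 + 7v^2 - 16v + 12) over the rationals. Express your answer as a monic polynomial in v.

Repeated division with remainder:
  -2v^4 + 36v^2 - 162 = (2v + 14)(-v^3 + 7v^2 - 16v + 12) + (-30v^2 + 200v - 330)
  -v^3 + 7v^2 - 16v + 12 = ((1/30)v - 1/90)(-30v^2 + 200v - 330) + (-(25/9)v + 25/3)
  -30v^2 + 200v - 330 = ((54/5)v - 198/5)(-(25/9)v + 25/3) + (0)
Last nonzero remainder: -(25/9)v + 25/3. Dividing through by -25/9 gives the monic gcd v - 3.

v - 3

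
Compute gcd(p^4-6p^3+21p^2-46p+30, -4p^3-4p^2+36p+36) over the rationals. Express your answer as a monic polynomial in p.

Repeated division with remainder:
  p^4-6p^3+21p^2-46p+30 = (-(1/4)p+7/4)(-4p^3-4p^2+36p+36) + (37p^2-100p-33)
  -4p^3-4p^2+36p+36 = (-(4/37)p-548/1369)(37p^2-100p-33) + (-(10400/1369)p+31200/1369)
  37p^2-100p-33 = (-(50653/10400)p-15059/10400)(-(10400/1369)p+31200/1369) + (0)
Last nonzero remainder: -(10400/1369)p+31200/1369. Dividing through by -10400/1369 gives the monic gcd p-3.

p-3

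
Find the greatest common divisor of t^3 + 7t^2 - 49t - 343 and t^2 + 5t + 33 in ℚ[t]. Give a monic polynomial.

1

Repeated division with remainder:
  t^3 + 7t^2 - 49t - 343 = (t + 2)(t^2 + 5t + 33) + (-92t - 409)
  t^2 + 5t + 33 = (-(1/92)t - 51/8464)(-92t - 409) + (258453/8464)
  -92t - 409 = (-(778688/258453)t - 3461776/258453)(258453/8464) + (0)
The last nonzero remainder is the constant 258453/8464, so the polynomials are coprime and gcd = 1.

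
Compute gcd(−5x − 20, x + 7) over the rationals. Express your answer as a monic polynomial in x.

1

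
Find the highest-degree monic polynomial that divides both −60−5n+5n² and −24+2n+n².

−4+n

Repeated division with remainder:
  5n²−5n−60 = (5)(n²+2n−24) + (−15n+60)
  n²+2n−24 = (−(1/15)n−2/5)(−15n+60) + (0)
Last nonzero remainder: −15n+60. Dividing through by −15 gives the monic gcd n−4.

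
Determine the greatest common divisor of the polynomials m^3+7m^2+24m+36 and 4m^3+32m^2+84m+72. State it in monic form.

Apply the Euclidean algorithm:
  m^3+7m^2+24m+36 = (1/4)(4m^3+32m^2+84m+72) + (-m^2+3m+18)
  4m^3+32m^2+84m+72 = (-4m-44)(-m^2+3m+18) + (288m+864)
  -m^2+3m+18 = (-(1/288)m+1/48)(288m+864) + (0)
Last nonzero remainder: 288m+864. Dividing through by 288 gives the monic gcd m+3.

m+3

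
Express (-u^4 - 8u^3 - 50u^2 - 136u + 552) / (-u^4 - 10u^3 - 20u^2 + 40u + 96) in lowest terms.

(u^2 + 4u + 46)/(u^2 + 6u + 8)

Euclidean algorithm in ℚ[u]:
  -u^4 - 8u^3 - 50u^2 - 136u + 552 = (-u^4 - 10u^3 - 20u^2 + 40u + 96) + (2u^3 - 30u^2 - 176u + 456)
  -u^4 - 10u^3 - 20u^2 + 40u + 96 = (-(1/2)u - 25/2)(2u^3 - 30u^2 - 176u + 456) + (-483u^2 - 1932u + 5796)
  2u^3 - 30u^2 - 176u + 456 = (-(2/483)u + 38/483)(-483u^2 - 1932u + 5796) + (0)
Last nonzero remainder: -483u^2 - 1932u + 5796. Dividing through by -483 gives the monic gcd u^2 + 4u - 12.
Cancel u^2 + 4u - 12 from numerator and denominator to get the reduced form.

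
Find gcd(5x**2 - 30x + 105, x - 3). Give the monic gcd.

1

By polynomial division,
  5x**2 - 30x + 105 = (5x - 15)(x - 3) + (60)
  x - 3 = ((1/60)x - 1/20)(60) + (0)
The last nonzero remainder is the constant 60, so the polynomials are coprime and gcd = 1.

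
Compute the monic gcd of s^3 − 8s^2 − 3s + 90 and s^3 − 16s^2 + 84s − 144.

s − 6

By polynomial division,
  s^3 − 8s^2 − 3s + 90 = (s^3 − 16s^2 + 84s − 144) + (8s^2 − 87s + 234)
  s^3 − 16s^2 + 84s − 144 = ((1/8)s − 41/64)(8s^2 − 87s + 234) + (−(63/64)s + 189/32)
  8s^2 − 87s + 234 = (−(512/63)s + 832/21)(−(63/64)s + 189/32) + (0)
Last nonzero remainder: −(63/64)s + 189/32. Dividing through by −63/64 gives the monic gcd s − 6.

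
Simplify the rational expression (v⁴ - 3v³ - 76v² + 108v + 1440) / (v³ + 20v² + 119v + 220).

By polynomial division,
  v⁴ - 3v³ - 76v² + 108v + 1440 = (v - 23)(v³ + 20v² + 119v + 220) + (265v² + 2625v + 6500)
  v³ + 20v² + 119v + 220 = ((1/265)v + 107/2809)(265v² + 2625v + 6500) + (-(15504/2809)v - 77520/2809)
  265v² + 2625v + 6500 = (-(744385/15504)v - 912925/3876)(-(15504/2809)v - 77520/2809) + (0)
Last nonzero remainder: -(15504/2809)v - 77520/2809. Dividing through by -15504/2809 gives the monic gcd v + 5.
Cancel v + 5 from numerator and denominator to get the reduced form.

(v³ - 8v² - 36v + 288)/(v² + 15v + 44)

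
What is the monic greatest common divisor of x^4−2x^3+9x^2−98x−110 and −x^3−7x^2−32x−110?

By polynomial division,
  x^4−2x^3+9x^2−98x−110 = (−x+9)(−x^3−7x^2−32x−110) + (40x^2+80x+880)
  −x^3−7x^2−32x−110 = (−(1/40)x−1/8)(40x^2+80x+880) + (0)
Last nonzero remainder: 40x^2+80x+880. Dividing through by 40 gives the monic gcd x^2+2x+22.

x^2+2x+22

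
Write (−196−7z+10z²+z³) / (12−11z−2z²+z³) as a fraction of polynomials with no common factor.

(49+14z+z²)/(−3+2z+z²)

Euclidean algorithm in ℚ[z]:
  z³+10z²−7z−196 = (z³−2z²−11z+12) + (12z²+4z−208)
  z³−2z²−11z+12 = ((1/12)z−7/36)(12z²+4z−208) + ((64/9)z−256/9)
  12z²+4z−208 = ((27/16)z+117/16)((64/9)z−256/9) + (0)
Last nonzero remainder: (64/9)z−256/9. Dividing through by 64/9 gives the monic gcd z−4.
Cancel z−4 from numerator and denominator to get the reduced form.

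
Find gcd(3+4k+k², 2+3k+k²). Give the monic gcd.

By polynomial division,
  k²+4k+3 = (k²+3k+2) + (k+1)
  k²+3k+2 = (k+2)(k+1) + (0)
The last nonzero remainder k+1 is already monic.

1+k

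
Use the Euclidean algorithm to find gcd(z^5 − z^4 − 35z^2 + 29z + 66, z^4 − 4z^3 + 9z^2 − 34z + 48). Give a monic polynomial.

z^2 − 5z + 6

By polynomial division,
  z^5 − z^4 − 35z^2 + 29z + 66 = (z + 3)(z^4 − 4z^3 + 9z^2 − 34z + 48) + (3z^3 − 28z^2 + 83z − 78)
  z^4 − 4z^3 + 9z^2 − 34z + 48 = ((1/3)z + 16/9)(3z^3 − 28z^2 + 83z − 78) + ((280/9)z^2 − (1400/9)z + 560/3)
  3z^3 − 28z^2 + 83z − 78 = ((27/280)z − 117/280)((280/9)z^2 − (1400/9)z + 560/3) + (0)
Last nonzero remainder: (280/9)z^2 − (1400/9)z + 560/3. Dividing through by 280/9 gives the monic gcd z^2 − 5z + 6.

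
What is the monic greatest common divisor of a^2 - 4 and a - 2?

a - 2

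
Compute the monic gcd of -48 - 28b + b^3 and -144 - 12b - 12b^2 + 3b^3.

-6 + b

Apply the Euclidean algorithm:
  b^3 - 28b - 48 = (1/3)(3b^3 - 12b^2 - 12b - 144) + (4b^2 - 24b)
  3b^3 - 12b^2 - 12b - 144 = ((3/4)b + 3/2)(4b^2 - 24b) + (24b - 144)
  4b^2 - 24b = ((1/6)b)(24b - 144) + (0)
Last nonzero remainder: 24b - 144. Dividing through by 24 gives the monic gcd b - 6.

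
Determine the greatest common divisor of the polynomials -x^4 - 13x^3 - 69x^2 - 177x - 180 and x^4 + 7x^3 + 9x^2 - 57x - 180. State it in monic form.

By polynomial division,
  -x^4 - 13x^3 - 69x^2 - 177x - 180 = (-1)(x^4 + 7x^3 + 9x^2 - 57x - 180) + (-6x^3 - 60x^2 - 234x - 360)
  x^4 + 7x^3 + 9x^2 - 57x - 180 = (-(1/6)x + 1/2)(-6x^3 - 60x^2 - 234x - 360) + (0)
Last nonzero remainder: -6x^3 - 60x^2 - 234x - 360. Dividing through by -6 gives the monic gcd x^3 + 10x^2 + 39x + 60.

x^3 + 10x^2 + 39x + 60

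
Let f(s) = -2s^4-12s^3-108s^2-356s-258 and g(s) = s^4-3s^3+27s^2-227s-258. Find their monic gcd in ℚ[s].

s^3+3s^2+45s+43

Repeated division with remainder:
  -2s^4-12s^3-108s^2-356s-258 = (-2)(s^4-3s^3+27s^2-227s-258) + (-18s^3-54s^2-810s-774)
  s^4-3s^3+27s^2-227s-258 = (-(1/18)s+1/3)(-18s^3-54s^2-810s-774) + (0)
Last nonzero remainder: -18s^3-54s^2-810s-774. Dividing through by -18 gives the monic gcd s^3+3s^2+45s+43.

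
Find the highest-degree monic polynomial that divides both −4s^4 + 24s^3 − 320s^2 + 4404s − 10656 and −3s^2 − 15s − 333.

Repeated division with remainder:
  −4s^4 + 24s^3 − 320s^2 + 4404s − 10656 = ((4/3)s^2 − (44/3)s + 32)(−3s^2 − 15s − 333) + (0)
Last nonzero remainder: −3s^2 − 15s − 333. Dividing through by −3 gives the monic gcd s^2 + 5s + 111.

s^2 + 5s + 111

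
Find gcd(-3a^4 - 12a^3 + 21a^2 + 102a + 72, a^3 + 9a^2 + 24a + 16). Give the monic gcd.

a^2 + 5a + 4

By polynomial division,
  -3a^4 - 12a^3 + 21a^2 + 102a + 72 = (-3a + 15)(a^3 + 9a^2 + 24a + 16) + (-42a^2 - 210a - 168)
  a^3 + 9a^2 + 24a + 16 = (-(1/42)a - 2/21)(-42a^2 - 210a - 168) + (0)
Last nonzero remainder: -42a^2 - 210a - 168. Dividing through by -42 gives the monic gcd a^2 + 5a + 4.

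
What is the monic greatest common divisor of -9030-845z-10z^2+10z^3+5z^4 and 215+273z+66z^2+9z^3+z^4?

43+3z+z^2

Apply the Euclidean algorithm:
  5z^4+10z^3-10z^2-845z-9030 = (5)(z^4+9z^3+66z^2+273z+215) + (-35z^3-340z^2-2210z-10105)
  z^4+9z^3+66z^2+273z+215 = (-(1/35)z+1/49)(-35z^3-340z^2-2210z-10105) + ((480/49)z^2+(1440/49)z+20640/49)
  -35z^3-340z^2-2210z-10105 = (-(343/96)z-2303/96)((480/49)z^2+(1440/49)z+20640/49) + (0)
Last nonzero remainder: (480/49)z^2+(1440/49)z+20640/49. Dividing through by 480/49 gives the monic gcd z^2+3z+43.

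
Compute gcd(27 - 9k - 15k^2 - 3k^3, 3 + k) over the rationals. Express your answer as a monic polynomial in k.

3 + k

By polynomial division,
  -3k^3 - 15k^2 - 9k + 27 = (-3k^2 - 6k + 9)(k + 3) + (0)
The last nonzero remainder k + 3 is already monic.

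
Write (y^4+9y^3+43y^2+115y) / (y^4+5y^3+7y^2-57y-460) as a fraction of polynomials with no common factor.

(y)/(y-4)

Repeated division with remainder:
  y^4+9y^3+43y^2+115y = (y^4+5y^3+7y^2-57y-460) + (4y^3+36y^2+172y+460)
  y^4+5y^3+7y^2-57y-460 = ((1/4)y-1)(4y^3+36y^2+172y+460) + (0)
Last nonzero remainder: 4y^3+36y^2+172y+460. Dividing through by 4 gives the monic gcd y^3+9y^2+43y+115.
Cancel y^3+9y^2+43y+115 from numerator and denominator to get the reduced form.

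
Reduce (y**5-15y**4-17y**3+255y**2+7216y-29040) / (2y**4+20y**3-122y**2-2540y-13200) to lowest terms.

(y**2-15y+44)/(2y+20)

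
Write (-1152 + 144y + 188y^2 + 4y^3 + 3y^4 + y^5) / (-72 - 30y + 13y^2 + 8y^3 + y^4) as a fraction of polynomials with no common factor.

(192 + 8y + 2y^2 + y^3)/(12 + 7y + y^2)

By polynomial division,
  y^5 + 3y^4 + 4y^3 + 188y^2 + 144y - 1152 = (y - 5)(y^4 + 8y^3 + 13y^2 - 30y - 72) + (31y^3 + 283y^2 + 66y - 1512)
  y^4 + 8y^3 + 13y^2 - 30y - 72 = ((1/31)y - 35/961)(31y^3 + 283y^2 + 66y - 1512) + ((20352/961)y^2 + (20352/961)y - 122112/961)
  31y^3 + 283y^2 + 66y - 1512 = ((29791/20352)y + 20181/1696)((20352/961)y^2 + (20352/961)y - 122112/961) + (0)
Last nonzero remainder: (20352/961)y^2 + (20352/961)y - 122112/961. Dividing through by 20352/961 gives the monic gcd y^2 + y - 6.
Cancel y^2 + y - 6 from numerator and denominator to get the reduced form.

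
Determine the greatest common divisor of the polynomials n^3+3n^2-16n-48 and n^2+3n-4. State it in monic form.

n+4

Apply the Euclidean algorithm:
  n^3+3n^2-16n-48 = (n)(n^2+3n-4) + (-12n-48)
  n^2+3n-4 = (-(1/12)n+1/12)(-12n-48) + (0)
Last nonzero remainder: -12n-48. Dividing through by -12 gives the monic gcd n+4.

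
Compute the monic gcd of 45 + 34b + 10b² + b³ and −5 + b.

Apply the Euclidean algorithm:
  b³ + 10b² + 34b + 45 = (b² + 15b + 109)(b − 5) + (590)
  b − 5 = ((1/590)b − 1/118)(590) + (0)
The last nonzero remainder is the constant 590, so the polynomials are coprime and gcd = 1.

1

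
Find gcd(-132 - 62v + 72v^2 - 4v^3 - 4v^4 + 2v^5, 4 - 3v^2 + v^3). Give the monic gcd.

By polynomial division,
  2v^5 - 4v^4 - 4v^3 + 72v^2 - 62v - 132 = (2v^2 + 2v + 2)(v^3 - 3v^2 + 4) + (70v^2 - 70v - 140)
  v^3 - 3v^2 + 4 = ((1/70)v - 1/35)(70v^2 - 70v - 140) + (0)
Last nonzero remainder: 70v^2 - 70v - 140. Dividing through by 70 gives the monic gcd v^2 - v - 2.

-2 - v + v^2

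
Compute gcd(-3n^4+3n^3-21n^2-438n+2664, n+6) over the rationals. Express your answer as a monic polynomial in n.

n+6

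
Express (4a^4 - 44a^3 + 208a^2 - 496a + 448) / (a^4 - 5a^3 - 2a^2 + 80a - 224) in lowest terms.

(4a - 8)/(a + 4)

By polynomial division,
  4a^4 - 44a^3 + 208a^2 - 496a + 448 = (4)(a^4 - 5a^3 - 2a^2 + 80a - 224) + (-24a^3 + 216a^2 - 816a + 1344)
  a^4 - 5a^3 - 2a^2 + 80a - 224 = (-(1/24)a - 1/6)(-24a^3 + 216a^2 - 816a + 1344) + (0)
Last nonzero remainder: -24a^3 + 216a^2 - 816a + 1344. Dividing through by -24 gives the monic gcd a^3 - 9a^2 + 34a - 56.
Cancel a^3 - 9a^2 + 34a - 56 from numerator and denominator to get the reduced form.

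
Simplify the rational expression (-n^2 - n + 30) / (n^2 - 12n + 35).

(-n - 6)/(n - 7)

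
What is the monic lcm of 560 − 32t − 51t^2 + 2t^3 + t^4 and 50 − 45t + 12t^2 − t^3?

5600 − 4240t + 274t^2 + 345t^3 − 55t^4 − 5t^5 + t^6

Euclidean algorithm in ℚ[t]:
  t^4 + 2t^3 − 51t^2 − 32t + 560 = (−t − 14)(−t^3 + 12t^2 − 45t + 50) + (72t^2 − 612t + 1260)
  −t^3 + 12t^2 − 45t + 50 = (−(1/72)t + 7/144)(72t^2 − 612t + 1260) + ((9/4)t − 45/4)
  72t^2 − 612t + 1260 = (32t − 112)((9/4)t − 45/4) + (0)
Last nonzero remainder: (9/4)t − 45/4. Dividing through by 9/4 gives the monic gcd t − 5.
Then lcm(f, g) = f·g / gcd(f, g); expanding and making the result monic gives the answer.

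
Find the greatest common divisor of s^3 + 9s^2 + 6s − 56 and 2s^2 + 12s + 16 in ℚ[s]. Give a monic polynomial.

By polynomial division,
  s^3 + 9s^2 + 6s − 56 = ((1/2)s + 3/2)(2s^2 + 12s + 16) + (−20s − 80)
  2s^2 + 12s + 16 = (−(1/10)s − 1/5)(−20s − 80) + (0)
Last nonzero remainder: −20s − 80. Dividing through by −20 gives the monic gcd s + 4.

s + 4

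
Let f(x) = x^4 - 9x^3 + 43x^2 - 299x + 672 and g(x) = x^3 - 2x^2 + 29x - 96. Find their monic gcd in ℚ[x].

Repeated division with remainder:
  x^4 - 9x^3 + 43x^2 - 299x + 672 = (x - 7)(x^3 - 2x^2 + 29x - 96) + (0)
The last nonzero remainder x^3 - 2x^2 + 29x - 96 is already monic.

x^3 - 2x^2 + 29x - 96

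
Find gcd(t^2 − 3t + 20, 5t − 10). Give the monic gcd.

1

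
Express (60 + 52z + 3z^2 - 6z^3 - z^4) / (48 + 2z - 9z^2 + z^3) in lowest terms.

(-10 - 7z - z^2)/(-8 + z)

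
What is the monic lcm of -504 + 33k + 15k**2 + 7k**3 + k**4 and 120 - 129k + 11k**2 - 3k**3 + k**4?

By polynomial division,
  k**4 + 7k**3 + 15k**2 + 33k - 504 = (k**4 - 3k**3 + 11k**2 - 129k + 120) + (10k**3 + 4k**2 + 162k - 624)
  k**4 - 3k**3 + 11k**2 - 129k + 120 = ((1/10)k - 17/50)(10k**3 + 4k**2 + 162k - 624) + (-(96/25)k**2 - (288/25)k - 2304/25)
  10k**3 + 4k**2 + 162k - 624 = (-(125/48)k + 325/48)(-(96/25)k**2 - (288/25)k - 2304/25) + (0)
Last nonzero remainder: -(96/25)k**2 - (288/25)k - 2304/25. Dividing through by -96/25 gives the monic gcd k**2 + 3k + 24.
Then lcm(f, g) = f·g / gcd(f, g); expanding and making the result monic gives the answer.

-2520 + 3189k - 627k**2 - 22k**3 - 22k**4 + k**5 + k**6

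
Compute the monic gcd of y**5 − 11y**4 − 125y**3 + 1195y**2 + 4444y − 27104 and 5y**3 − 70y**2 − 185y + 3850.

y**2 − 4y − 77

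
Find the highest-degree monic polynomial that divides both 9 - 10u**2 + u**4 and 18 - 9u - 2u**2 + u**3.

-9 + u**2

By polynomial division,
  u**4 - 10u**2 + 9 = (u + 2)(u**3 - 2u**2 - 9u + 18) + (3u**2 - 27)
  u**3 - 2u**2 - 9u + 18 = ((1/3)u - 2/3)(3u**2 - 27) + (0)
Last nonzero remainder: 3u**2 - 27. Dividing through by 3 gives the monic gcd u**2 - 9.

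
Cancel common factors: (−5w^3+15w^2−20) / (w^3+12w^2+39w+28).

(−5w^2+20w−20)/(w^2+11w+28)

Repeated division with remainder:
  −5w^3+15w^2−20 = (−5)(w^3+12w^2+39w+28) + (75w^2+195w+120)
  w^3+12w^2+39w+28 = ((1/75)w+47/375)(75w^2+195w+120) + ((324/25)w+324/25)
  75w^2+195w+120 = ((625/108)w+250/27)((324/25)w+324/25) + (0)
Last nonzero remainder: (324/25)w+324/25. Dividing through by 324/25 gives the monic gcd w+1.
Cancel w+1 from numerator and denominator to get the reduced form.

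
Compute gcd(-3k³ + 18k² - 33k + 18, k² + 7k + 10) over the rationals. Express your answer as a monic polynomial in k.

1

Apply the Euclidean algorithm:
  -3k³ + 18k² - 33k + 18 = (-3k + 39)(k² + 7k + 10) + (-276k - 372)
  k² + 7k + 10 = (-(1/276)k - 65/3174)(-276k - 372) + (1260/529)
  -276k - 372 = (-(12167/105)k - 16399/105)(1260/529) + (0)
The last nonzero remainder is the constant 1260/529, so the polynomials are coprime and gcd = 1.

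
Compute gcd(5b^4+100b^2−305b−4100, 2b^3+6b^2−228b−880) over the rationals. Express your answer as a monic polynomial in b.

b+4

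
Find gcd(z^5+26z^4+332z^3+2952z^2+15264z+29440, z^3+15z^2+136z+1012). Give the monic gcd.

Euclidean algorithm in ℚ[z]:
  z^5+26z^4+332z^3+2952z^2+15264z+29440 = (z^2+11z+31)(z^3+15z^2+136z+1012) + (-21z^2-84z-1932)
  z^3+15z^2+136z+1012 = (-(1/21)z-11/21)(-21z^2-84z-1932) + (0)
Last nonzero remainder: -21z^2-84z-1932. Dividing through by -21 gives the monic gcd z^2+4z+92.

z^2+4z+92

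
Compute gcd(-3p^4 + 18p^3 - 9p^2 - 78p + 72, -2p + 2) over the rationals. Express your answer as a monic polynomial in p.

p - 1

By polynomial division,
  -3p^4 + 18p^3 - 9p^2 - 78p + 72 = ((3/2)p^3 - (15/2)p^2 - 3p + 36)(-2p + 2) + (0)
Last nonzero remainder: -2p + 2. Dividing through by -2 gives the monic gcd p - 1.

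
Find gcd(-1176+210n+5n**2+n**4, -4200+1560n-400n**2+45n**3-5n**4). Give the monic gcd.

42-3n+n**2

Repeated division with remainder:
  n**4+5n**2+210n-1176 = (-1/5)(-5n**4+45n**3-400n**2+1560n-4200) + (9n**3-75n**2+522n-2016)
  -5n**4+45n**3-400n**2+1560n-4200 = (-(5/9)n+10/27)(9n**3-75n**2+522n-2016) + (-(740/9)n**2+(740/3)n-10360/3)
  9n**3-75n**2+522n-2016 = (-(81/740)n+108/185)(-(740/9)n**2+(740/3)n-10360/3) + (0)
Last nonzero remainder: -(740/9)n**2+(740/3)n-10360/3. Dividing through by -740/9 gives the monic gcd n**2-3n+42.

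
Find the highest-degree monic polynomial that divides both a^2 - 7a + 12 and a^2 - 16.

a - 4

Apply the Euclidean algorithm:
  a^2 - 7a + 12 = (a^2 - 16) + (-7a + 28)
  a^2 - 16 = (-(1/7)a - 4/7)(-7a + 28) + (0)
Last nonzero remainder: -7a + 28. Dividing through by -7 gives the monic gcd a - 4.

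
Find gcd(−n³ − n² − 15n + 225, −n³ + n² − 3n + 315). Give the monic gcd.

n² + 6n + 45

By polynomial division,
  −n³ − n² − 15n + 225 = (−n³ + n² − 3n + 315) + (−2n² − 12n − 90)
  −n³ + n² − 3n + 315 = ((1/2)n − 7/2)(−2n² − 12n − 90) + (0)
Last nonzero remainder: −2n² − 12n − 90. Dividing through by −2 gives the monic gcd n² + 6n + 45.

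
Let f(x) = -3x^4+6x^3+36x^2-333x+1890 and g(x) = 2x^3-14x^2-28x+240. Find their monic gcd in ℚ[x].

x-5

Apply the Euclidean algorithm:
  -3x^4+6x^3+36x^2-333x+1890 = (-(3/2)x-15/2)(2x^3-14x^2-28x+240) + (-111x^2-183x+3690)
  2x^3-14x^2-28x+240 = (-(2/111)x+640/4107)(-111x^2-183x+3690) + ((91728/1369)x-458640/1369)
  -111x^2-183x+3690 = (-(50653/30576)x-56129/5096)((91728/1369)x-458640/1369) + (0)
Last nonzero remainder: (91728/1369)x-458640/1369. Dividing through by 91728/1369 gives the monic gcd x-5.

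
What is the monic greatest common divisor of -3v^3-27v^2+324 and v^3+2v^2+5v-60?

v-3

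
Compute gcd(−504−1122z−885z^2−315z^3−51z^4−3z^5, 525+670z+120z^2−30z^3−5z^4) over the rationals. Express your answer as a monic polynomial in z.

21+31z+11z^2+z^3

Euclidean algorithm in ℚ[z]:
  −3z^5−51z^4−315z^3−885z^2−1122z−504 = ((3/5)z+33/5)(−5z^4−30z^3+120z^2+670z+525) + (−189z^3−2079z^2−5859z−3969)
  −5z^4−30z^3+120z^2+670z+525 = ((5/189)z−25/189)(−189z^3−2079z^2−5859z−3969) + (0)
Last nonzero remainder: −189z^3−2079z^2−5859z−3969. Dividing through by −189 gives the monic gcd z^3+11z^2+31z+21.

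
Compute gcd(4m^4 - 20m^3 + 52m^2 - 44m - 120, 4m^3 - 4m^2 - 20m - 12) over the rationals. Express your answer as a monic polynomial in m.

Euclidean algorithm in ℚ[m]:
  4m^4 - 20m^3 + 52m^2 - 44m - 120 = (m - 4)(4m^3 - 4m^2 - 20m - 12) + (56m^2 - 112m - 168)
  4m^3 - 4m^2 - 20m - 12 = ((1/14)m + 1/14)(56m^2 - 112m - 168) + (0)
Last nonzero remainder: 56m^2 - 112m - 168. Dividing through by 56 gives the monic gcd m^2 - 2m - 3.

m^2 - 2m - 3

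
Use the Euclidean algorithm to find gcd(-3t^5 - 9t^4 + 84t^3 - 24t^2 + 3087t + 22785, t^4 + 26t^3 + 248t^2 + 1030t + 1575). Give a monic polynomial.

By polynomial division,
  -3t^5 - 9t^4 + 84t^3 - 24t^2 + 3087t + 22785 = (-3t + 69)(t^4 + 26t^3 + 248t^2 + 1030t + 1575) + (-966t^3 - 14046t^2 - 63258t - 85890)
  t^4 + 26t^3 + 248t^2 + 1030t + 1575 = (-(1/966)t - 615/51842)(-966t^3 - 14046t^2 - 63258t - 85890) + ((411840/25921)t^2 + (4942080/25921)t + 2059200/3703)
  -966t^3 - 14046t^2 - 63258t - 85890 = (-(4173281/68640)t - 10601689/68640)((411840/25921)t^2 + (4942080/25921)t + 2059200/3703) + (0)
Last nonzero remainder: (411840/25921)t^2 + (4942080/25921)t + 2059200/3703. Dividing through by 411840/25921 gives the monic gcd t^2 + 12t + 35.

t^2 + 12t + 35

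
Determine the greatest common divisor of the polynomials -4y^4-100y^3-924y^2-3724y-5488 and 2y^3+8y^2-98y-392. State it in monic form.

y^2+11y+28

Apply the Euclidean algorithm:
  -4y^4-100y^3-924y^2-3724y-5488 = (-2y-42)(2y^3+8y^2-98y-392) + (-784y^2-8624y-21952)
  2y^3+8y^2-98y-392 = (-(1/392)y+1/56)(-784y^2-8624y-21952) + (0)
Last nonzero remainder: -784y^2-8624y-21952. Dividing through by -784 gives the monic gcd y^2+11y+28.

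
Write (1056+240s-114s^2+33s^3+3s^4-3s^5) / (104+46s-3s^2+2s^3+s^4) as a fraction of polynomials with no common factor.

(132-69s+21s^2-3s^3)/(13-4s+s^2)

By polynomial division,
  -3s^5+3s^4+33s^3-114s^2+240s+1056 = (-3s+9)(s^4+2s^3-3s^2+46s+104) + (6s^3+51s^2+138s+120)
  s^4+2s^3-3s^2+46s+104 = ((1/6)s-13/12)(6s^3+51s^2+138s+120) + ((117/4)s^2+(351/2)s+234)
  6s^3+51s^2+138s+120 = ((8/39)s+20/39)((117/4)s^2+(351/2)s+234) + (0)
Last nonzero remainder: (117/4)s^2+(351/2)s+234. Dividing through by 117/4 gives the monic gcd s^2+6s+8.
Cancel s^2+6s+8 from numerator and denominator to get the reduced form.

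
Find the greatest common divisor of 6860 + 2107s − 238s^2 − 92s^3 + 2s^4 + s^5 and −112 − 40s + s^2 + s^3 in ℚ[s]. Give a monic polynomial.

−28 − 3s + s^2

By polynomial division,
  s^5 + 2s^4 − 92s^3 − 238s^2 + 2107s + 6860 = (s^2 + s − 53)(s^3 + s^2 − 40s − 112) + (−33s^2 + 99s + 924)
  s^3 + s^2 − 40s − 112 = (−(1/33)s − 4/33)(−33s^2 + 99s + 924) + (0)
Last nonzero remainder: −33s^2 + 99s + 924. Dividing through by −33 gives the monic gcd s^2 − 3s − 28.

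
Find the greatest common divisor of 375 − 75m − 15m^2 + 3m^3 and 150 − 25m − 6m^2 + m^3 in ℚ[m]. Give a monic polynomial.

Apply the Euclidean algorithm:
  3m^3 − 15m^2 − 75m + 375 = (3)(m^3 − 6m^2 − 25m + 150) + (3m^2 − 75)
  m^3 − 6m^2 − 25m + 150 = ((1/3)m − 2)(3m^2 − 75) + (0)
Last nonzero remainder: 3m^2 − 75. Dividing through by 3 gives the monic gcd m^2 − 25.

−25 + m^2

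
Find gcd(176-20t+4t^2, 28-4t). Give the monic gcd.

Repeated division with remainder:
  4t^2-20t+176 = (-t-2)(-4t+28) + (232)
  -4t+28 = (-(1/58)t+7/58)(232) + (0)
The last nonzero remainder is the constant 232, so the polynomials are coprime and gcd = 1.

1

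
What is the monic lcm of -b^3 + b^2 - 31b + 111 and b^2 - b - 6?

Repeated division with remainder:
  -b^3 + b^2 - 31b + 111 = (-b)(b^2 - b - 6) + (-37b + 111)
  b^2 - b - 6 = (-(1/37)b - 2/37)(-37b + 111) + (0)
Last nonzero remainder: -37b + 111. Dividing through by -37 gives the monic gcd b - 3.
Then lcm(f, g) = f·g / gcd(f, g); expanding and making the result monic gives the answer.

b^4 + b^3 + 29b^2 - 49b - 222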